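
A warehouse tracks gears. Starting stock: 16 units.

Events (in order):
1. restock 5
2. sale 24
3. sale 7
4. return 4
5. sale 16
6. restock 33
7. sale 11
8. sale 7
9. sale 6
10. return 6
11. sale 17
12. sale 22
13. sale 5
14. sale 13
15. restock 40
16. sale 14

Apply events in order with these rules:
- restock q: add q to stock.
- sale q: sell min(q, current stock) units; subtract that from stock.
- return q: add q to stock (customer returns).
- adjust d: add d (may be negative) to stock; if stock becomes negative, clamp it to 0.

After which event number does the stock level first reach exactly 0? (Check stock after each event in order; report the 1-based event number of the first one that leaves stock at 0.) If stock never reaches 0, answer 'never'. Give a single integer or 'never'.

Answer: 2

Derivation:
Processing events:
Start: stock = 16
  Event 1 (restock 5): 16 + 5 = 21
  Event 2 (sale 24): sell min(24,21)=21. stock: 21 - 21 = 0. total_sold = 21
  Event 3 (sale 7): sell min(7,0)=0. stock: 0 - 0 = 0. total_sold = 21
  Event 4 (return 4): 0 + 4 = 4
  Event 5 (sale 16): sell min(16,4)=4. stock: 4 - 4 = 0. total_sold = 25
  Event 6 (restock 33): 0 + 33 = 33
  Event 7 (sale 11): sell min(11,33)=11. stock: 33 - 11 = 22. total_sold = 36
  Event 8 (sale 7): sell min(7,22)=7. stock: 22 - 7 = 15. total_sold = 43
  Event 9 (sale 6): sell min(6,15)=6. stock: 15 - 6 = 9. total_sold = 49
  Event 10 (return 6): 9 + 6 = 15
  Event 11 (sale 17): sell min(17,15)=15. stock: 15 - 15 = 0. total_sold = 64
  Event 12 (sale 22): sell min(22,0)=0. stock: 0 - 0 = 0. total_sold = 64
  Event 13 (sale 5): sell min(5,0)=0. stock: 0 - 0 = 0. total_sold = 64
  Event 14 (sale 13): sell min(13,0)=0. stock: 0 - 0 = 0. total_sold = 64
  Event 15 (restock 40): 0 + 40 = 40
  Event 16 (sale 14): sell min(14,40)=14. stock: 40 - 14 = 26. total_sold = 78
Final: stock = 26, total_sold = 78

First zero at event 2.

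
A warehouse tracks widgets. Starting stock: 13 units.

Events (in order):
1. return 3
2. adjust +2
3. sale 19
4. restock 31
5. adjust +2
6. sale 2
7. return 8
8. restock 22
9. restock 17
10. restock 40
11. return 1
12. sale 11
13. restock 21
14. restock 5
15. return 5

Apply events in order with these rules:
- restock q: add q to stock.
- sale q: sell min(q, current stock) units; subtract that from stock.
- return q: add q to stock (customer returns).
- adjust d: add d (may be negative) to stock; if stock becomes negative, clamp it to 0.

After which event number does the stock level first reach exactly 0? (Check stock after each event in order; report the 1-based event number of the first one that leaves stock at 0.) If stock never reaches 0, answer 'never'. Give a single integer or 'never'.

Processing events:
Start: stock = 13
  Event 1 (return 3): 13 + 3 = 16
  Event 2 (adjust +2): 16 + 2 = 18
  Event 3 (sale 19): sell min(19,18)=18. stock: 18 - 18 = 0. total_sold = 18
  Event 4 (restock 31): 0 + 31 = 31
  Event 5 (adjust +2): 31 + 2 = 33
  Event 6 (sale 2): sell min(2,33)=2. stock: 33 - 2 = 31. total_sold = 20
  Event 7 (return 8): 31 + 8 = 39
  Event 8 (restock 22): 39 + 22 = 61
  Event 9 (restock 17): 61 + 17 = 78
  Event 10 (restock 40): 78 + 40 = 118
  Event 11 (return 1): 118 + 1 = 119
  Event 12 (sale 11): sell min(11,119)=11. stock: 119 - 11 = 108. total_sold = 31
  Event 13 (restock 21): 108 + 21 = 129
  Event 14 (restock 5): 129 + 5 = 134
  Event 15 (return 5): 134 + 5 = 139
Final: stock = 139, total_sold = 31

First zero at event 3.

Answer: 3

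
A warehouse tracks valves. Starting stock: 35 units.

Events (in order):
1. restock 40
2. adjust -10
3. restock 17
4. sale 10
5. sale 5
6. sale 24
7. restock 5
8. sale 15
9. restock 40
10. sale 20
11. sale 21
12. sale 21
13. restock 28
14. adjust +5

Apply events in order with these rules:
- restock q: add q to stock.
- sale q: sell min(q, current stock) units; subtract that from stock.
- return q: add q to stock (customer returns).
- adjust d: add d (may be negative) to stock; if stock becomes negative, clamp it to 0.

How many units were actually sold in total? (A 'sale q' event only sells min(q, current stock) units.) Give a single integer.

Answer: 116

Derivation:
Processing events:
Start: stock = 35
  Event 1 (restock 40): 35 + 40 = 75
  Event 2 (adjust -10): 75 + -10 = 65
  Event 3 (restock 17): 65 + 17 = 82
  Event 4 (sale 10): sell min(10,82)=10. stock: 82 - 10 = 72. total_sold = 10
  Event 5 (sale 5): sell min(5,72)=5. stock: 72 - 5 = 67. total_sold = 15
  Event 6 (sale 24): sell min(24,67)=24. stock: 67 - 24 = 43. total_sold = 39
  Event 7 (restock 5): 43 + 5 = 48
  Event 8 (sale 15): sell min(15,48)=15. stock: 48 - 15 = 33. total_sold = 54
  Event 9 (restock 40): 33 + 40 = 73
  Event 10 (sale 20): sell min(20,73)=20. stock: 73 - 20 = 53. total_sold = 74
  Event 11 (sale 21): sell min(21,53)=21. stock: 53 - 21 = 32. total_sold = 95
  Event 12 (sale 21): sell min(21,32)=21. stock: 32 - 21 = 11. total_sold = 116
  Event 13 (restock 28): 11 + 28 = 39
  Event 14 (adjust +5): 39 + 5 = 44
Final: stock = 44, total_sold = 116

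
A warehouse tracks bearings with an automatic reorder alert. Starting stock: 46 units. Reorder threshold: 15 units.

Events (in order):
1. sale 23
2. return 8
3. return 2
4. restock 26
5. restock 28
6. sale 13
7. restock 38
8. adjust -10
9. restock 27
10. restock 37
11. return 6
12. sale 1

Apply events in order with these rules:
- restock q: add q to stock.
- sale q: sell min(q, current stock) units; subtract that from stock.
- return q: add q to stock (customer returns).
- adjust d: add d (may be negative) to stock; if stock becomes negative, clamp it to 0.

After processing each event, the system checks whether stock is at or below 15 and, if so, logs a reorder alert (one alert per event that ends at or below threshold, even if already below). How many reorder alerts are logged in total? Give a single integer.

Processing events:
Start: stock = 46
  Event 1 (sale 23): sell min(23,46)=23. stock: 46 - 23 = 23. total_sold = 23
  Event 2 (return 8): 23 + 8 = 31
  Event 3 (return 2): 31 + 2 = 33
  Event 4 (restock 26): 33 + 26 = 59
  Event 5 (restock 28): 59 + 28 = 87
  Event 6 (sale 13): sell min(13,87)=13. stock: 87 - 13 = 74. total_sold = 36
  Event 7 (restock 38): 74 + 38 = 112
  Event 8 (adjust -10): 112 + -10 = 102
  Event 9 (restock 27): 102 + 27 = 129
  Event 10 (restock 37): 129 + 37 = 166
  Event 11 (return 6): 166 + 6 = 172
  Event 12 (sale 1): sell min(1,172)=1. stock: 172 - 1 = 171. total_sold = 37
Final: stock = 171, total_sold = 37

Checking against threshold 15:
  After event 1: stock=23 > 15
  After event 2: stock=31 > 15
  After event 3: stock=33 > 15
  After event 4: stock=59 > 15
  After event 5: stock=87 > 15
  After event 6: stock=74 > 15
  After event 7: stock=112 > 15
  After event 8: stock=102 > 15
  After event 9: stock=129 > 15
  After event 10: stock=166 > 15
  After event 11: stock=172 > 15
  After event 12: stock=171 > 15
Alert events: []. Count = 0

Answer: 0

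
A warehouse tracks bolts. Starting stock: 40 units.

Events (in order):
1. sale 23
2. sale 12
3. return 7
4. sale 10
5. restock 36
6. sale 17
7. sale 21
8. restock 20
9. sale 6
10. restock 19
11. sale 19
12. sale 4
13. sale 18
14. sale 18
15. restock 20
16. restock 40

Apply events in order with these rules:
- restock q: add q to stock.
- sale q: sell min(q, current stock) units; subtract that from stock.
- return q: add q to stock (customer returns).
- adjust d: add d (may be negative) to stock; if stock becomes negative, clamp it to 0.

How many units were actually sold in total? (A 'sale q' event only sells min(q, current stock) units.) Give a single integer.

Answer: 122

Derivation:
Processing events:
Start: stock = 40
  Event 1 (sale 23): sell min(23,40)=23. stock: 40 - 23 = 17. total_sold = 23
  Event 2 (sale 12): sell min(12,17)=12. stock: 17 - 12 = 5. total_sold = 35
  Event 3 (return 7): 5 + 7 = 12
  Event 4 (sale 10): sell min(10,12)=10. stock: 12 - 10 = 2. total_sold = 45
  Event 5 (restock 36): 2 + 36 = 38
  Event 6 (sale 17): sell min(17,38)=17. stock: 38 - 17 = 21. total_sold = 62
  Event 7 (sale 21): sell min(21,21)=21. stock: 21 - 21 = 0. total_sold = 83
  Event 8 (restock 20): 0 + 20 = 20
  Event 9 (sale 6): sell min(6,20)=6. stock: 20 - 6 = 14. total_sold = 89
  Event 10 (restock 19): 14 + 19 = 33
  Event 11 (sale 19): sell min(19,33)=19. stock: 33 - 19 = 14. total_sold = 108
  Event 12 (sale 4): sell min(4,14)=4. stock: 14 - 4 = 10. total_sold = 112
  Event 13 (sale 18): sell min(18,10)=10. stock: 10 - 10 = 0. total_sold = 122
  Event 14 (sale 18): sell min(18,0)=0. stock: 0 - 0 = 0. total_sold = 122
  Event 15 (restock 20): 0 + 20 = 20
  Event 16 (restock 40): 20 + 40 = 60
Final: stock = 60, total_sold = 122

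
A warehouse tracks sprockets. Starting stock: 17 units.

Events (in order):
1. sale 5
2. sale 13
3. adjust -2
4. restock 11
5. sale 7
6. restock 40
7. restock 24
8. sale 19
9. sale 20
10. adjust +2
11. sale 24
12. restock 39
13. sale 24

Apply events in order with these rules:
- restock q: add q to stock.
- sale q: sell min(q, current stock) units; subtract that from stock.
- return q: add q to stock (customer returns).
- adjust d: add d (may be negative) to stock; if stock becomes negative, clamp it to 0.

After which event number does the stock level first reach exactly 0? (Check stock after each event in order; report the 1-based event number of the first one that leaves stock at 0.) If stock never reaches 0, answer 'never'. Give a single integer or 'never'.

Answer: 2

Derivation:
Processing events:
Start: stock = 17
  Event 1 (sale 5): sell min(5,17)=5. stock: 17 - 5 = 12. total_sold = 5
  Event 2 (sale 13): sell min(13,12)=12. stock: 12 - 12 = 0. total_sold = 17
  Event 3 (adjust -2): 0 + -2 = 0 (clamped to 0)
  Event 4 (restock 11): 0 + 11 = 11
  Event 5 (sale 7): sell min(7,11)=7. stock: 11 - 7 = 4. total_sold = 24
  Event 6 (restock 40): 4 + 40 = 44
  Event 7 (restock 24): 44 + 24 = 68
  Event 8 (sale 19): sell min(19,68)=19. stock: 68 - 19 = 49. total_sold = 43
  Event 9 (sale 20): sell min(20,49)=20. stock: 49 - 20 = 29. total_sold = 63
  Event 10 (adjust +2): 29 + 2 = 31
  Event 11 (sale 24): sell min(24,31)=24. stock: 31 - 24 = 7. total_sold = 87
  Event 12 (restock 39): 7 + 39 = 46
  Event 13 (sale 24): sell min(24,46)=24. stock: 46 - 24 = 22. total_sold = 111
Final: stock = 22, total_sold = 111

First zero at event 2.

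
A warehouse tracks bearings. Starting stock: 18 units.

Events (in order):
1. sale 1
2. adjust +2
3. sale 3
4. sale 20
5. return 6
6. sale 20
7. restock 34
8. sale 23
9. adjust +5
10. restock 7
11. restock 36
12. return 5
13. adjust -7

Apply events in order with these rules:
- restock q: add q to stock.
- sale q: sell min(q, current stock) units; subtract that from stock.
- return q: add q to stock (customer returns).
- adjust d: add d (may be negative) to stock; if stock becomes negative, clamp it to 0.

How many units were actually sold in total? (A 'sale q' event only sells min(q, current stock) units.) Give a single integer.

Processing events:
Start: stock = 18
  Event 1 (sale 1): sell min(1,18)=1. stock: 18 - 1 = 17. total_sold = 1
  Event 2 (adjust +2): 17 + 2 = 19
  Event 3 (sale 3): sell min(3,19)=3. stock: 19 - 3 = 16. total_sold = 4
  Event 4 (sale 20): sell min(20,16)=16. stock: 16 - 16 = 0. total_sold = 20
  Event 5 (return 6): 0 + 6 = 6
  Event 6 (sale 20): sell min(20,6)=6. stock: 6 - 6 = 0. total_sold = 26
  Event 7 (restock 34): 0 + 34 = 34
  Event 8 (sale 23): sell min(23,34)=23. stock: 34 - 23 = 11. total_sold = 49
  Event 9 (adjust +5): 11 + 5 = 16
  Event 10 (restock 7): 16 + 7 = 23
  Event 11 (restock 36): 23 + 36 = 59
  Event 12 (return 5): 59 + 5 = 64
  Event 13 (adjust -7): 64 + -7 = 57
Final: stock = 57, total_sold = 49

Answer: 49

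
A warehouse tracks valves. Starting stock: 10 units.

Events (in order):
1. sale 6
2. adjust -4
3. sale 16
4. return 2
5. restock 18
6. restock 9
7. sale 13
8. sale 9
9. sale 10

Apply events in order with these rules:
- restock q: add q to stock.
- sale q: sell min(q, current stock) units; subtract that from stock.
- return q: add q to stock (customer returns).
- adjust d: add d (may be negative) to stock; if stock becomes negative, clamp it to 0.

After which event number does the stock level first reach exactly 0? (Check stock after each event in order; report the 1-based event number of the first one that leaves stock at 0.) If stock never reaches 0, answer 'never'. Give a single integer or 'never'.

Answer: 2

Derivation:
Processing events:
Start: stock = 10
  Event 1 (sale 6): sell min(6,10)=6. stock: 10 - 6 = 4. total_sold = 6
  Event 2 (adjust -4): 4 + -4 = 0
  Event 3 (sale 16): sell min(16,0)=0. stock: 0 - 0 = 0. total_sold = 6
  Event 4 (return 2): 0 + 2 = 2
  Event 5 (restock 18): 2 + 18 = 20
  Event 6 (restock 9): 20 + 9 = 29
  Event 7 (sale 13): sell min(13,29)=13. stock: 29 - 13 = 16. total_sold = 19
  Event 8 (sale 9): sell min(9,16)=9. stock: 16 - 9 = 7. total_sold = 28
  Event 9 (sale 10): sell min(10,7)=7. stock: 7 - 7 = 0. total_sold = 35
Final: stock = 0, total_sold = 35

First zero at event 2.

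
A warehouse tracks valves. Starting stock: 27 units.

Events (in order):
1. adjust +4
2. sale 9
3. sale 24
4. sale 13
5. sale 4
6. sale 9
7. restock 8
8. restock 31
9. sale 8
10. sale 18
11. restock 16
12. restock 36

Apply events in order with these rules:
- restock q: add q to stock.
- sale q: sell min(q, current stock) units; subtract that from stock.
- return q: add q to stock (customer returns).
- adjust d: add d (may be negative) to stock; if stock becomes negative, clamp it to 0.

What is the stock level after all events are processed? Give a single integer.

Answer: 65

Derivation:
Processing events:
Start: stock = 27
  Event 1 (adjust +4): 27 + 4 = 31
  Event 2 (sale 9): sell min(9,31)=9. stock: 31 - 9 = 22. total_sold = 9
  Event 3 (sale 24): sell min(24,22)=22. stock: 22 - 22 = 0. total_sold = 31
  Event 4 (sale 13): sell min(13,0)=0. stock: 0 - 0 = 0. total_sold = 31
  Event 5 (sale 4): sell min(4,0)=0. stock: 0 - 0 = 0. total_sold = 31
  Event 6 (sale 9): sell min(9,0)=0. stock: 0 - 0 = 0. total_sold = 31
  Event 7 (restock 8): 0 + 8 = 8
  Event 8 (restock 31): 8 + 31 = 39
  Event 9 (sale 8): sell min(8,39)=8. stock: 39 - 8 = 31. total_sold = 39
  Event 10 (sale 18): sell min(18,31)=18. stock: 31 - 18 = 13. total_sold = 57
  Event 11 (restock 16): 13 + 16 = 29
  Event 12 (restock 36): 29 + 36 = 65
Final: stock = 65, total_sold = 57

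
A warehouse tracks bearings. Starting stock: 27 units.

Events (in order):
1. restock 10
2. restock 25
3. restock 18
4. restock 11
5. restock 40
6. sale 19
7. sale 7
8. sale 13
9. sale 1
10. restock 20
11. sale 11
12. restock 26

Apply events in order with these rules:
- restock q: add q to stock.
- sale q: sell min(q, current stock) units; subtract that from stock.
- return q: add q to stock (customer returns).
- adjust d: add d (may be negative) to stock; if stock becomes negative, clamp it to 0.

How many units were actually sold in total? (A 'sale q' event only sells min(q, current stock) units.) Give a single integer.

Processing events:
Start: stock = 27
  Event 1 (restock 10): 27 + 10 = 37
  Event 2 (restock 25): 37 + 25 = 62
  Event 3 (restock 18): 62 + 18 = 80
  Event 4 (restock 11): 80 + 11 = 91
  Event 5 (restock 40): 91 + 40 = 131
  Event 6 (sale 19): sell min(19,131)=19. stock: 131 - 19 = 112. total_sold = 19
  Event 7 (sale 7): sell min(7,112)=7. stock: 112 - 7 = 105. total_sold = 26
  Event 8 (sale 13): sell min(13,105)=13. stock: 105 - 13 = 92. total_sold = 39
  Event 9 (sale 1): sell min(1,92)=1. stock: 92 - 1 = 91. total_sold = 40
  Event 10 (restock 20): 91 + 20 = 111
  Event 11 (sale 11): sell min(11,111)=11. stock: 111 - 11 = 100. total_sold = 51
  Event 12 (restock 26): 100 + 26 = 126
Final: stock = 126, total_sold = 51

Answer: 51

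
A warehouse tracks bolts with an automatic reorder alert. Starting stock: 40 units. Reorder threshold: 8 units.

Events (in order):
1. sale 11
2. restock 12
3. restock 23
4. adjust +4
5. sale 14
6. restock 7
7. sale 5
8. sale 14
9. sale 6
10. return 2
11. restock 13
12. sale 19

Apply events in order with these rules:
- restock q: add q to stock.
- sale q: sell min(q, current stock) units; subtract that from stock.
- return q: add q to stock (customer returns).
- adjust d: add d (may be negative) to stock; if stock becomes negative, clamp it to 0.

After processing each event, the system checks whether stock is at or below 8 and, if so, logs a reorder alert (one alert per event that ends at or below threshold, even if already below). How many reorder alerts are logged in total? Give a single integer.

Processing events:
Start: stock = 40
  Event 1 (sale 11): sell min(11,40)=11. stock: 40 - 11 = 29. total_sold = 11
  Event 2 (restock 12): 29 + 12 = 41
  Event 3 (restock 23): 41 + 23 = 64
  Event 4 (adjust +4): 64 + 4 = 68
  Event 5 (sale 14): sell min(14,68)=14. stock: 68 - 14 = 54. total_sold = 25
  Event 6 (restock 7): 54 + 7 = 61
  Event 7 (sale 5): sell min(5,61)=5. stock: 61 - 5 = 56. total_sold = 30
  Event 8 (sale 14): sell min(14,56)=14. stock: 56 - 14 = 42. total_sold = 44
  Event 9 (sale 6): sell min(6,42)=6. stock: 42 - 6 = 36. total_sold = 50
  Event 10 (return 2): 36 + 2 = 38
  Event 11 (restock 13): 38 + 13 = 51
  Event 12 (sale 19): sell min(19,51)=19. stock: 51 - 19 = 32. total_sold = 69
Final: stock = 32, total_sold = 69

Checking against threshold 8:
  After event 1: stock=29 > 8
  After event 2: stock=41 > 8
  After event 3: stock=64 > 8
  After event 4: stock=68 > 8
  After event 5: stock=54 > 8
  After event 6: stock=61 > 8
  After event 7: stock=56 > 8
  After event 8: stock=42 > 8
  After event 9: stock=36 > 8
  After event 10: stock=38 > 8
  After event 11: stock=51 > 8
  After event 12: stock=32 > 8
Alert events: []. Count = 0

Answer: 0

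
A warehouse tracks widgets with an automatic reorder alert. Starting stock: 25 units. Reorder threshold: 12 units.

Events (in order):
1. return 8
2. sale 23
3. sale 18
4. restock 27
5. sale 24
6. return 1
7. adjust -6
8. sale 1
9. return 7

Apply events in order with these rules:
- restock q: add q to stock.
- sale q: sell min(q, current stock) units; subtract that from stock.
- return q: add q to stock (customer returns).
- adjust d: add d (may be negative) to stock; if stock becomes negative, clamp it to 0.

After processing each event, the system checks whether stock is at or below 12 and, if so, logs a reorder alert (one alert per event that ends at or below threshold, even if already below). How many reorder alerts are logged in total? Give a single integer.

Answer: 7

Derivation:
Processing events:
Start: stock = 25
  Event 1 (return 8): 25 + 8 = 33
  Event 2 (sale 23): sell min(23,33)=23. stock: 33 - 23 = 10. total_sold = 23
  Event 3 (sale 18): sell min(18,10)=10. stock: 10 - 10 = 0. total_sold = 33
  Event 4 (restock 27): 0 + 27 = 27
  Event 5 (sale 24): sell min(24,27)=24. stock: 27 - 24 = 3. total_sold = 57
  Event 6 (return 1): 3 + 1 = 4
  Event 7 (adjust -6): 4 + -6 = 0 (clamped to 0)
  Event 8 (sale 1): sell min(1,0)=0. stock: 0 - 0 = 0. total_sold = 57
  Event 9 (return 7): 0 + 7 = 7
Final: stock = 7, total_sold = 57

Checking against threshold 12:
  After event 1: stock=33 > 12
  After event 2: stock=10 <= 12 -> ALERT
  After event 3: stock=0 <= 12 -> ALERT
  After event 4: stock=27 > 12
  After event 5: stock=3 <= 12 -> ALERT
  After event 6: stock=4 <= 12 -> ALERT
  After event 7: stock=0 <= 12 -> ALERT
  After event 8: stock=0 <= 12 -> ALERT
  After event 9: stock=7 <= 12 -> ALERT
Alert events: [2, 3, 5, 6, 7, 8, 9]. Count = 7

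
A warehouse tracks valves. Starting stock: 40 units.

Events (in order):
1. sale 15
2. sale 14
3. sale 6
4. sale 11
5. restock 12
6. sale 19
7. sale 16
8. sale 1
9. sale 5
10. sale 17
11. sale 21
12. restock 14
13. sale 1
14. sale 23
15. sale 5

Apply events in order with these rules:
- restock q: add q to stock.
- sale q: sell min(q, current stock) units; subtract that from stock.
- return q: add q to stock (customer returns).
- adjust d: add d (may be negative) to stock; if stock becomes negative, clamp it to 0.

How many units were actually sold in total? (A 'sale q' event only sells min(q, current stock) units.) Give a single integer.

Answer: 66

Derivation:
Processing events:
Start: stock = 40
  Event 1 (sale 15): sell min(15,40)=15. stock: 40 - 15 = 25. total_sold = 15
  Event 2 (sale 14): sell min(14,25)=14. stock: 25 - 14 = 11. total_sold = 29
  Event 3 (sale 6): sell min(6,11)=6. stock: 11 - 6 = 5. total_sold = 35
  Event 4 (sale 11): sell min(11,5)=5. stock: 5 - 5 = 0. total_sold = 40
  Event 5 (restock 12): 0 + 12 = 12
  Event 6 (sale 19): sell min(19,12)=12. stock: 12 - 12 = 0. total_sold = 52
  Event 7 (sale 16): sell min(16,0)=0. stock: 0 - 0 = 0. total_sold = 52
  Event 8 (sale 1): sell min(1,0)=0. stock: 0 - 0 = 0. total_sold = 52
  Event 9 (sale 5): sell min(5,0)=0. stock: 0 - 0 = 0. total_sold = 52
  Event 10 (sale 17): sell min(17,0)=0. stock: 0 - 0 = 0. total_sold = 52
  Event 11 (sale 21): sell min(21,0)=0. stock: 0 - 0 = 0. total_sold = 52
  Event 12 (restock 14): 0 + 14 = 14
  Event 13 (sale 1): sell min(1,14)=1. stock: 14 - 1 = 13. total_sold = 53
  Event 14 (sale 23): sell min(23,13)=13. stock: 13 - 13 = 0. total_sold = 66
  Event 15 (sale 5): sell min(5,0)=0. stock: 0 - 0 = 0. total_sold = 66
Final: stock = 0, total_sold = 66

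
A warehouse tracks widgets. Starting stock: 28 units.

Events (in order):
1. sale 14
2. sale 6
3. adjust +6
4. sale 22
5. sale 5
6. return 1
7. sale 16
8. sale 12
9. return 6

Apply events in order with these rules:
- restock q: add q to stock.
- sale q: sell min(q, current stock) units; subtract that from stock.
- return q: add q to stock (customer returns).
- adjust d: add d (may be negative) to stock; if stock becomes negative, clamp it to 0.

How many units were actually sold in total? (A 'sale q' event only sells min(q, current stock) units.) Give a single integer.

Processing events:
Start: stock = 28
  Event 1 (sale 14): sell min(14,28)=14. stock: 28 - 14 = 14. total_sold = 14
  Event 2 (sale 6): sell min(6,14)=6. stock: 14 - 6 = 8. total_sold = 20
  Event 3 (adjust +6): 8 + 6 = 14
  Event 4 (sale 22): sell min(22,14)=14. stock: 14 - 14 = 0. total_sold = 34
  Event 5 (sale 5): sell min(5,0)=0. stock: 0 - 0 = 0. total_sold = 34
  Event 6 (return 1): 0 + 1 = 1
  Event 7 (sale 16): sell min(16,1)=1. stock: 1 - 1 = 0. total_sold = 35
  Event 8 (sale 12): sell min(12,0)=0. stock: 0 - 0 = 0. total_sold = 35
  Event 9 (return 6): 0 + 6 = 6
Final: stock = 6, total_sold = 35

Answer: 35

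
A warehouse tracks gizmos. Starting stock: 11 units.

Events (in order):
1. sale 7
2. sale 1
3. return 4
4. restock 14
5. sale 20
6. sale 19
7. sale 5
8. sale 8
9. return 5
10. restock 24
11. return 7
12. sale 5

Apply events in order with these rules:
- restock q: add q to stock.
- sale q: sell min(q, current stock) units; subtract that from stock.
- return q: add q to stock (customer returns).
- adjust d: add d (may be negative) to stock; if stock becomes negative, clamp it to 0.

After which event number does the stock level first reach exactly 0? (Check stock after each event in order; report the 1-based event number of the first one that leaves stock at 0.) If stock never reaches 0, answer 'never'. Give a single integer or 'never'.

Answer: 6

Derivation:
Processing events:
Start: stock = 11
  Event 1 (sale 7): sell min(7,11)=7. stock: 11 - 7 = 4. total_sold = 7
  Event 2 (sale 1): sell min(1,4)=1. stock: 4 - 1 = 3. total_sold = 8
  Event 3 (return 4): 3 + 4 = 7
  Event 4 (restock 14): 7 + 14 = 21
  Event 5 (sale 20): sell min(20,21)=20. stock: 21 - 20 = 1. total_sold = 28
  Event 6 (sale 19): sell min(19,1)=1. stock: 1 - 1 = 0. total_sold = 29
  Event 7 (sale 5): sell min(5,0)=0. stock: 0 - 0 = 0. total_sold = 29
  Event 8 (sale 8): sell min(8,0)=0. stock: 0 - 0 = 0. total_sold = 29
  Event 9 (return 5): 0 + 5 = 5
  Event 10 (restock 24): 5 + 24 = 29
  Event 11 (return 7): 29 + 7 = 36
  Event 12 (sale 5): sell min(5,36)=5. stock: 36 - 5 = 31. total_sold = 34
Final: stock = 31, total_sold = 34

First zero at event 6.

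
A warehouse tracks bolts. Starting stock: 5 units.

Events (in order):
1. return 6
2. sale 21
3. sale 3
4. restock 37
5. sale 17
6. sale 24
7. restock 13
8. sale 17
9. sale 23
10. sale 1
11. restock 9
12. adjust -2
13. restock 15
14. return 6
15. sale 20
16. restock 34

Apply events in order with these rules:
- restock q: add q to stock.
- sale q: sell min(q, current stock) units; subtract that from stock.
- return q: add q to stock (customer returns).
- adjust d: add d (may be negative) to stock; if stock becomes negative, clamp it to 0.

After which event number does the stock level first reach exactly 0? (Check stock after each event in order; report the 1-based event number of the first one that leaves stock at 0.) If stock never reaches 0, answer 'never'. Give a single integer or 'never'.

Processing events:
Start: stock = 5
  Event 1 (return 6): 5 + 6 = 11
  Event 2 (sale 21): sell min(21,11)=11. stock: 11 - 11 = 0. total_sold = 11
  Event 3 (sale 3): sell min(3,0)=0. stock: 0 - 0 = 0. total_sold = 11
  Event 4 (restock 37): 0 + 37 = 37
  Event 5 (sale 17): sell min(17,37)=17. stock: 37 - 17 = 20. total_sold = 28
  Event 6 (sale 24): sell min(24,20)=20. stock: 20 - 20 = 0. total_sold = 48
  Event 7 (restock 13): 0 + 13 = 13
  Event 8 (sale 17): sell min(17,13)=13. stock: 13 - 13 = 0. total_sold = 61
  Event 9 (sale 23): sell min(23,0)=0. stock: 0 - 0 = 0. total_sold = 61
  Event 10 (sale 1): sell min(1,0)=0. stock: 0 - 0 = 0. total_sold = 61
  Event 11 (restock 9): 0 + 9 = 9
  Event 12 (adjust -2): 9 + -2 = 7
  Event 13 (restock 15): 7 + 15 = 22
  Event 14 (return 6): 22 + 6 = 28
  Event 15 (sale 20): sell min(20,28)=20. stock: 28 - 20 = 8. total_sold = 81
  Event 16 (restock 34): 8 + 34 = 42
Final: stock = 42, total_sold = 81

First zero at event 2.

Answer: 2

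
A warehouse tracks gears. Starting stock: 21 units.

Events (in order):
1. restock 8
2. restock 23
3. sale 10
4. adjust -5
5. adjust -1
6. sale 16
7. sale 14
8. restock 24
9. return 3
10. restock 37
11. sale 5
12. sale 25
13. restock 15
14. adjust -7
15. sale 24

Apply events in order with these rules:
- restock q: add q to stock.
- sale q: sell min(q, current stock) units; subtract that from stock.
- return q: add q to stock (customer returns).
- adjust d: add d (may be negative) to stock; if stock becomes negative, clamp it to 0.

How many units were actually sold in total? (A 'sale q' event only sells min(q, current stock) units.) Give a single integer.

Processing events:
Start: stock = 21
  Event 1 (restock 8): 21 + 8 = 29
  Event 2 (restock 23): 29 + 23 = 52
  Event 3 (sale 10): sell min(10,52)=10. stock: 52 - 10 = 42. total_sold = 10
  Event 4 (adjust -5): 42 + -5 = 37
  Event 5 (adjust -1): 37 + -1 = 36
  Event 6 (sale 16): sell min(16,36)=16. stock: 36 - 16 = 20. total_sold = 26
  Event 7 (sale 14): sell min(14,20)=14. stock: 20 - 14 = 6. total_sold = 40
  Event 8 (restock 24): 6 + 24 = 30
  Event 9 (return 3): 30 + 3 = 33
  Event 10 (restock 37): 33 + 37 = 70
  Event 11 (sale 5): sell min(5,70)=5. stock: 70 - 5 = 65. total_sold = 45
  Event 12 (sale 25): sell min(25,65)=25. stock: 65 - 25 = 40. total_sold = 70
  Event 13 (restock 15): 40 + 15 = 55
  Event 14 (adjust -7): 55 + -7 = 48
  Event 15 (sale 24): sell min(24,48)=24. stock: 48 - 24 = 24. total_sold = 94
Final: stock = 24, total_sold = 94

Answer: 94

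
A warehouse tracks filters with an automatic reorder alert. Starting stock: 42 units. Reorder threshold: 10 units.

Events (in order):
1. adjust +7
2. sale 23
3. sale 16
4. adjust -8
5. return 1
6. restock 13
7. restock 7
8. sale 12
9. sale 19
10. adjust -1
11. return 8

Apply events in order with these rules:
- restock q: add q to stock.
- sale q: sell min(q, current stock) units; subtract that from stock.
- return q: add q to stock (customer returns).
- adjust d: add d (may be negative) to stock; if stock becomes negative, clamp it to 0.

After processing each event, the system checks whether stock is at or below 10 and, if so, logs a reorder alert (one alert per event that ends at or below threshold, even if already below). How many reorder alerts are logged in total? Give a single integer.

Processing events:
Start: stock = 42
  Event 1 (adjust +7): 42 + 7 = 49
  Event 2 (sale 23): sell min(23,49)=23. stock: 49 - 23 = 26. total_sold = 23
  Event 3 (sale 16): sell min(16,26)=16. stock: 26 - 16 = 10. total_sold = 39
  Event 4 (adjust -8): 10 + -8 = 2
  Event 5 (return 1): 2 + 1 = 3
  Event 6 (restock 13): 3 + 13 = 16
  Event 7 (restock 7): 16 + 7 = 23
  Event 8 (sale 12): sell min(12,23)=12. stock: 23 - 12 = 11. total_sold = 51
  Event 9 (sale 19): sell min(19,11)=11. stock: 11 - 11 = 0. total_sold = 62
  Event 10 (adjust -1): 0 + -1 = 0 (clamped to 0)
  Event 11 (return 8): 0 + 8 = 8
Final: stock = 8, total_sold = 62

Checking against threshold 10:
  After event 1: stock=49 > 10
  After event 2: stock=26 > 10
  After event 3: stock=10 <= 10 -> ALERT
  After event 4: stock=2 <= 10 -> ALERT
  After event 5: stock=3 <= 10 -> ALERT
  After event 6: stock=16 > 10
  After event 7: stock=23 > 10
  After event 8: stock=11 > 10
  After event 9: stock=0 <= 10 -> ALERT
  After event 10: stock=0 <= 10 -> ALERT
  After event 11: stock=8 <= 10 -> ALERT
Alert events: [3, 4, 5, 9, 10, 11]. Count = 6

Answer: 6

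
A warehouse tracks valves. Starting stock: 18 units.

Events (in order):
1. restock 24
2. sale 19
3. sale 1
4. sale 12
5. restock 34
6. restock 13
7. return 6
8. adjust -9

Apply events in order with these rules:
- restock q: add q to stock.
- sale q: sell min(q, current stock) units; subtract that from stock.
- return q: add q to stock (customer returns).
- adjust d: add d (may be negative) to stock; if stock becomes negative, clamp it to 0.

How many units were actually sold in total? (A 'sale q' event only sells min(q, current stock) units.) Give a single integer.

Processing events:
Start: stock = 18
  Event 1 (restock 24): 18 + 24 = 42
  Event 2 (sale 19): sell min(19,42)=19. stock: 42 - 19 = 23. total_sold = 19
  Event 3 (sale 1): sell min(1,23)=1. stock: 23 - 1 = 22. total_sold = 20
  Event 4 (sale 12): sell min(12,22)=12. stock: 22 - 12 = 10. total_sold = 32
  Event 5 (restock 34): 10 + 34 = 44
  Event 6 (restock 13): 44 + 13 = 57
  Event 7 (return 6): 57 + 6 = 63
  Event 8 (adjust -9): 63 + -9 = 54
Final: stock = 54, total_sold = 32

Answer: 32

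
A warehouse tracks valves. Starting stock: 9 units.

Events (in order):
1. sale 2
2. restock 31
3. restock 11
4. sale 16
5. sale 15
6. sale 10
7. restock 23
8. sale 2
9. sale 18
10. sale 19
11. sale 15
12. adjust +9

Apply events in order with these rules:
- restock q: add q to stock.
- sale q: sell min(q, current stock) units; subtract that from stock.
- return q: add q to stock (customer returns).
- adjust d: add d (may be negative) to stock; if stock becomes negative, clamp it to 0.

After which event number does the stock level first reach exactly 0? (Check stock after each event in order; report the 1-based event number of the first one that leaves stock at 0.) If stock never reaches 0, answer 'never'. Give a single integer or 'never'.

Processing events:
Start: stock = 9
  Event 1 (sale 2): sell min(2,9)=2. stock: 9 - 2 = 7. total_sold = 2
  Event 2 (restock 31): 7 + 31 = 38
  Event 3 (restock 11): 38 + 11 = 49
  Event 4 (sale 16): sell min(16,49)=16. stock: 49 - 16 = 33. total_sold = 18
  Event 5 (sale 15): sell min(15,33)=15. stock: 33 - 15 = 18. total_sold = 33
  Event 6 (sale 10): sell min(10,18)=10. stock: 18 - 10 = 8. total_sold = 43
  Event 7 (restock 23): 8 + 23 = 31
  Event 8 (sale 2): sell min(2,31)=2. stock: 31 - 2 = 29. total_sold = 45
  Event 9 (sale 18): sell min(18,29)=18. stock: 29 - 18 = 11. total_sold = 63
  Event 10 (sale 19): sell min(19,11)=11. stock: 11 - 11 = 0. total_sold = 74
  Event 11 (sale 15): sell min(15,0)=0. stock: 0 - 0 = 0. total_sold = 74
  Event 12 (adjust +9): 0 + 9 = 9
Final: stock = 9, total_sold = 74

First zero at event 10.

Answer: 10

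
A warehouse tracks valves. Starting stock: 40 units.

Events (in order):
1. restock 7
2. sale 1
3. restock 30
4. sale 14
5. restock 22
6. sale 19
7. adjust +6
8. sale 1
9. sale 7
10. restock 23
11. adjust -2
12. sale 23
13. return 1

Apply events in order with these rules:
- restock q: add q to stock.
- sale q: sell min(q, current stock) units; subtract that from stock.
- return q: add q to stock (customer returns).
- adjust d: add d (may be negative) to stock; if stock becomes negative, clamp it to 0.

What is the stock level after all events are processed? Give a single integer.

Answer: 62

Derivation:
Processing events:
Start: stock = 40
  Event 1 (restock 7): 40 + 7 = 47
  Event 2 (sale 1): sell min(1,47)=1. stock: 47 - 1 = 46. total_sold = 1
  Event 3 (restock 30): 46 + 30 = 76
  Event 4 (sale 14): sell min(14,76)=14. stock: 76 - 14 = 62. total_sold = 15
  Event 5 (restock 22): 62 + 22 = 84
  Event 6 (sale 19): sell min(19,84)=19. stock: 84 - 19 = 65. total_sold = 34
  Event 7 (adjust +6): 65 + 6 = 71
  Event 8 (sale 1): sell min(1,71)=1. stock: 71 - 1 = 70. total_sold = 35
  Event 9 (sale 7): sell min(7,70)=7. stock: 70 - 7 = 63. total_sold = 42
  Event 10 (restock 23): 63 + 23 = 86
  Event 11 (adjust -2): 86 + -2 = 84
  Event 12 (sale 23): sell min(23,84)=23. stock: 84 - 23 = 61. total_sold = 65
  Event 13 (return 1): 61 + 1 = 62
Final: stock = 62, total_sold = 65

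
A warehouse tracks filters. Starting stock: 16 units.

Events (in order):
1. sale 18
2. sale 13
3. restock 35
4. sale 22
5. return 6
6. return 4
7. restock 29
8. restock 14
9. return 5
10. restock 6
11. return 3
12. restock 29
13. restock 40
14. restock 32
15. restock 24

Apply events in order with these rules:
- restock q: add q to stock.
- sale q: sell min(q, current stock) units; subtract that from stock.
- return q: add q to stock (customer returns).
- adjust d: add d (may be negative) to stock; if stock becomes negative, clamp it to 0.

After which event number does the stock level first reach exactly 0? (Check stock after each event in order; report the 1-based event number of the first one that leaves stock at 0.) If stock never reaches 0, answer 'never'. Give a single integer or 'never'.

Processing events:
Start: stock = 16
  Event 1 (sale 18): sell min(18,16)=16. stock: 16 - 16 = 0. total_sold = 16
  Event 2 (sale 13): sell min(13,0)=0. stock: 0 - 0 = 0. total_sold = 16
  Event 3 (restock 35): 0 + 35 = 35
  Event 4 (sale 22): sell min(22,35)=22. stock: 35 - 22 = 13. total_sold = 38
  Event 5 (return 6): 13 + 6 = 19
  Event 6 (return 4): 19 + 4 = 23
  Event 7 (restock 29): 23 + 29 = 52
  Event 8 (restock 14): 52 + 14 = 66
  Event 9 (return 5): 66 + 5 = 71
  Event 10 (restock 6): 71 + 6 = 77
  Event 11 (return 3): 77 + 3 = 80
  Event 12 (restock 29): 80 + 29 = 109
  Event 13 (restock 40): 109 + 40 = 149
  Event 14 (restock 32): 149 + 32 = 181
  Event 15 (restock 24): 181 + 24 = 205
Final: stock = 205, total_sold = 38

First zero at event 1.

Answer: 1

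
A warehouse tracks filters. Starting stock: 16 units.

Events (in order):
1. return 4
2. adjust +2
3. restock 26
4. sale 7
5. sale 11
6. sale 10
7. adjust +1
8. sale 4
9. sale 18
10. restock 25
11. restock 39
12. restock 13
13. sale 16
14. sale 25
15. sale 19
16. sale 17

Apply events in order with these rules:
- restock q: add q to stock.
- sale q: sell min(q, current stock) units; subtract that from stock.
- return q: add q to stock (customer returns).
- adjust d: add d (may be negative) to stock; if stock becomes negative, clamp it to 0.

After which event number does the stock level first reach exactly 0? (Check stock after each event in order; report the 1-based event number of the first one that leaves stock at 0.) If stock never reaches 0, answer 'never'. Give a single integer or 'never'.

Answer: 9

Derivation:
Processing events:
Start: stock = 16
  Event 1 (return 4): 16 + 4 = 20
  Event 2 (adjust +2): 20 + 2 = 22
  Event 3 (restock 26): 22 + 26 = 48
  Event 4 (sale 7): sell min(7,48)=7. stock: 48 - 7 = 41. total_sold = 7
  Event 5 (sale 11): sell min(11,41)=11. stock: 41 - 11 = 30. total_sold = 18
  Event 6 (sale 10): sell min(10,30)=10. stock: 30 - 10 = 20. total_sold = 28
  Event 7 (adjust +1): 20 + 1 = 21
  Event 8 (sale 4): sell min(4,21)=4. stock: 21 - 4 = 17. total_sold = 32
  Event 9 (sale 18): sell min(18,17)=17. stock: 17 - 17 = 0. total_sold = 49
  Event 10 (restock 25): 0 + 25 = 25
  Event 11 (restock 39): 25 + 39 = 64
  Event 12 (restock 13): 64 + 13 = 77
  Event 13 (sale 16): sell min(16,77)=16. stock: 77 - 16 = 61. total_sold = 65
  Event 14 (sale 25): sell min(25,61)=25. stock: 61 - 25 = 36. total_sold = 90
  Event 15 (sale 19): sell min(19,36)=19. stock: 36 - 19 = 17. total_sold = 109
  Event 16 (sale 17): sell min(17,17)=17. stock: 17 - 17 = 0. total_sold = 126
Final: stock = 0, total_sold = 126

First zero at event 9.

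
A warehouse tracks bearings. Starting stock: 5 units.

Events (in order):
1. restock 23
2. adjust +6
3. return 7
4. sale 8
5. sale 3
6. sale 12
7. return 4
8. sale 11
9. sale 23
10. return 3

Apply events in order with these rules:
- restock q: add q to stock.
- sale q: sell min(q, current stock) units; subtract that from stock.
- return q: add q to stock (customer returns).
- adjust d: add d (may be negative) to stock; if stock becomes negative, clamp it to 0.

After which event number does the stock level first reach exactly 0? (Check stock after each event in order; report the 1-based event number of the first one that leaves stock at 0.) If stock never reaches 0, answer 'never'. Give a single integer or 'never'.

Answer: 9

Derivation:
Processing events:
Start: stock = 5
  Event 1 (restock 23): 5 + 23 = 28
  Event 2 (adjust +6): 28 + 6 = 34
  Event 3 (return 7): 34 + 7 = 41
  Event 4 (sale 8): sell min(8,41)=8. stock: 41 - 8 = 33. total_sold = 8
  Event 5 (sale 3): sell min(3,33)=3. stock: 33 - 3 = 30. total_sold = 11
  Event 6 (sale 12): sell min(12,30)=12. stock: 30 - 12 = 18. total_sold = 23
  Event 7 (return 4): 18 + 4 = 22
  Event 8 (sale 11): sell min(11,22)=11. stock: 22 - 11 = 11. total_sold = 34
  Event 9 (sale 23): sell min(23,11)=11. stock: 11 - 11 = 0. total_sold = 45
  Event 10 (return 3): 0 + 3 = 3
Final: stock = 3, total_sold = 45

First zero at event 9.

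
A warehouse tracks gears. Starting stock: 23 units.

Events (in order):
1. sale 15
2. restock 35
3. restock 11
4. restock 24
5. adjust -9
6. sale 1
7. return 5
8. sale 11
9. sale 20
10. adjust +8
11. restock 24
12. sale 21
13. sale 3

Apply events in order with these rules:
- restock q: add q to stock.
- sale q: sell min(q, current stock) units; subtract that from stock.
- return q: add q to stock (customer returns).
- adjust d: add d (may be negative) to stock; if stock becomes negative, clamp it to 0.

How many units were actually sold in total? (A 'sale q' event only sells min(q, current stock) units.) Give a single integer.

Processing events:
Start: stock = 23
  Event 1 (sale 15): sell min(15,23)=15. stock: 23 - 15 = 8. total_sold = 15
  Event 2 (restock 35): 8 + 35 = 43
  Event 3 (restock 11): 43 + 11 = 54
  Event 4 (restock 24): 54 + 24 = 78
  Event 5 (adjust -9): 78 + -9 = 69
  Event 6 (sale 1): sell min(1,69)=1. stock: 69 - 1 = 68. total_sold = 16
  Event 7 (return 5): 68 + 5 = 73
  Event 8 (sale 11): sell min(11,73)=11. stock: 73 - 11 = 62. total_sold = 27
  Event 9 (sale 20): sell min(20,62)=20. stock: 62 - 20 = 42. total_sold = 47
  Event 10 (adjust +8): 42 + 8 = 50
  Event 11 (restock 24): 50 + 24 = 74
  Event 12 (sale 21): sell min(21,74)=21. stock: 74 - 21 = 53. total_sold = 68
  Event 13 (sale 3): sell min(3,53)=3. stock: 53 - 3 = 50. total_sold = 71
Final: stock = 50, total_sold = 71

Answer: 71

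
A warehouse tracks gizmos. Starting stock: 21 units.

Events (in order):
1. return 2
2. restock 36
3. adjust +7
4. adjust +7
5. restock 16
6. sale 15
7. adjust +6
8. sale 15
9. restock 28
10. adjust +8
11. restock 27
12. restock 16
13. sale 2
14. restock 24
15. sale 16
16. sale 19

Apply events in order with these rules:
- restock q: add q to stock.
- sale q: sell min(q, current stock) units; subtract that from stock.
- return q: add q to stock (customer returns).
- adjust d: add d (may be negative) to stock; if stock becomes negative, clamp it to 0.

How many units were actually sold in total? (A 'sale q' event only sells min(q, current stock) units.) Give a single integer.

Processing events:
Start: stock = 21
  Event 1 (return 2): 21 + 2 = 23
  Event 2 (restock 36): 23 + 36 = 59
  Event 3 (adjust +7): 59 + 7 = 66
  Event 4 (adjust +7): 66 + 7 = 73
  Event 5 (restock 16): 73 + 16 = 89
  Event 6 (sale 15): sell min(15,89)=15. stock: 89 - 15 = 74. total_sold = 15
  Event 7 (adjust +6): 74 + 6 = 80
  Event 8 (sale 15): sell min(15,80)=15. stock: 80 - 15 = 65. total_sold = 30
  Event 9 (restock 28): 65 + 28 = 93
  Event 10 (adjust +8): 93 + 8 = 101
  Event 11 (restock 27): 101 + 27 = 128
  Event 12 (restock 16): 128 + 16 = 144
  Event 13 (sale 2): sell min(2,144)=2. stock: 144 - 2 = 142. total_sold = 32
  Event 14 (restock 24): 142 + 24 = 166
  Event 15 (sale 16): sell min(16,166)=16. stock: 166 - 16 = 150. total_sold = 48
  Event 16 (sale 19): sell min(19,150)=19. stock: 150 - 19 = 131. total_sold = 67
Final: stock = 131, total_sold = 67

Answer: 67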